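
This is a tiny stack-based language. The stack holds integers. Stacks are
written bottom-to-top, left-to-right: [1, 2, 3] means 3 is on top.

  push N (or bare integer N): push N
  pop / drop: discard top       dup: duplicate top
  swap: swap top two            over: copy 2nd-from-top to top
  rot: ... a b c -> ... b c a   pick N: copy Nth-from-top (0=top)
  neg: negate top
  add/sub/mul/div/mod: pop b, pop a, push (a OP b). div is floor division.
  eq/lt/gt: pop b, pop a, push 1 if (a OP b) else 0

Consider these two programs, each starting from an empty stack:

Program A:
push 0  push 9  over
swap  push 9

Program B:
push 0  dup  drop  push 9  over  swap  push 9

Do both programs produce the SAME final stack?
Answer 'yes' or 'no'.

Answer: yes

Derivation:
Program A trace:
  After 'push 0': [0]
  After 'push 9': [0, 9]
  After 'over': [0, 9, 0]
  After 'swap': [0, 0, 9]
  After 'push 9': [0, 0, 9, 9]
Program A final stack: [0, 0, 9, 9]

Program B trace:
  After 'push 0': [0]
  After 'dup': [0, 0]
  After 'drop': [0]
  After 'push 9': [0, 9]
  After 'over': [0, 9, 0]
  After 'swap': [0, 0, 9]
  After 'push 9': [0, 0, 9, 9]
Program B final stack: [0, 0, 9, 9]
Same: yes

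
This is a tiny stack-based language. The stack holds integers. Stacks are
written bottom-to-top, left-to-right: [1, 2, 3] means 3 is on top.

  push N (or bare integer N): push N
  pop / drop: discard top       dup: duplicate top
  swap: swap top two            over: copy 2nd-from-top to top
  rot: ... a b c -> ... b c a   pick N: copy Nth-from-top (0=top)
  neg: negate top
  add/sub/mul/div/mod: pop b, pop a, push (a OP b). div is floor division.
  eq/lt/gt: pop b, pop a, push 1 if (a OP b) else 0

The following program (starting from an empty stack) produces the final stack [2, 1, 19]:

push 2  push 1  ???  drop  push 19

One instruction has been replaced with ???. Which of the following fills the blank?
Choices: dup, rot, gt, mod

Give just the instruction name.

Answer: dup

Derivation:
Stack before ???: [2, 1]
Stack after ???:  [2, 1, 1]
Checking each choice:
  dup: MATCH
  rot: stack underflow (need 3, have 2)
  gt: produces [19]
  mod: produces [19]


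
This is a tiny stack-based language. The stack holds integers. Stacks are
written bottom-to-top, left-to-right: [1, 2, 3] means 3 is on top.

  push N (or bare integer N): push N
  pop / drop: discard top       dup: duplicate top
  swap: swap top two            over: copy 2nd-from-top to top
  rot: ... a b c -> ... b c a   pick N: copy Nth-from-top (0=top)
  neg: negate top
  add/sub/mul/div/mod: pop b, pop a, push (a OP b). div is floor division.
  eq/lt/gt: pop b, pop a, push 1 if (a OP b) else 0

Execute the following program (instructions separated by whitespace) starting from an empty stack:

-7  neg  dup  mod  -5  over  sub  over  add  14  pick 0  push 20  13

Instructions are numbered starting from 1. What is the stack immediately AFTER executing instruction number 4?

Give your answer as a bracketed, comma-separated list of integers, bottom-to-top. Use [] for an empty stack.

Answer: [0]

Derivation:
Step 1 ('-7'): [-7]
Step 2 ('neg'): [7]
Step 3 ('dup'): [7, 7]
Step 4 ('mod'): [0]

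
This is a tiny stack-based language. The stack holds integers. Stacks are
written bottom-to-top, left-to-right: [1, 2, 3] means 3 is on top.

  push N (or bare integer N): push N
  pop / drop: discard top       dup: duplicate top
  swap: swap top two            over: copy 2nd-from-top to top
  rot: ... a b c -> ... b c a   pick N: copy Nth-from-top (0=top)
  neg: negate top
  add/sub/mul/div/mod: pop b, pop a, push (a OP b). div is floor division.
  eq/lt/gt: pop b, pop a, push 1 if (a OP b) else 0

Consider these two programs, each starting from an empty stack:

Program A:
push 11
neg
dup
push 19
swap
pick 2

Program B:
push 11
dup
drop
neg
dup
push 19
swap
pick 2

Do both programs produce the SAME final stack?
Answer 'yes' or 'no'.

Program A trace:
  After 'push 11': [11]
  After 'neg': [-11]
  After 'dup': [-11, -11]
  After 'push 19': [-11, -11, 19]
  After 'swap': [-11, 19, -11]
  After 'pick 2': [-11, 19, -11, -11]
Program A final stack: [-11, 19, -11, -11]

Program B trace:
  After 'push 11': [11]
  After 'dup': [11, 11]
  After 'drop': [11]
  After 'neg': [-11]
  After 'dup': [-11, -11]
  After 'push 19': [-11, -11, 19]
  After 'swap': [-11, 19, -11]
  After 'pick 2': [-11, 19, -11, -11]
Program B final stack: [-11, 19, -11, -11]
Same: yes

Answer: yes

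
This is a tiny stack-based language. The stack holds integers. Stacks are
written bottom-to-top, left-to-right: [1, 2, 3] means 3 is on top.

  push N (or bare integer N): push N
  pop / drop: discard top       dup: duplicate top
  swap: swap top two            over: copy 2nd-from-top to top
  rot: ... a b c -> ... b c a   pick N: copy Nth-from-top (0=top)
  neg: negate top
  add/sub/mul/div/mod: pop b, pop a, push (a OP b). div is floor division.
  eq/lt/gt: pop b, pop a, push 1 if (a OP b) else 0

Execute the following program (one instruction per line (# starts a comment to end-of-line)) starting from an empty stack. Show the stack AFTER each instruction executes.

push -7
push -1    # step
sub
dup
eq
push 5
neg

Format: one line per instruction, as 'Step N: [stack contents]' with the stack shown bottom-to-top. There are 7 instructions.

Step 1: [-7]
Step 2: [-7, -1]
Step 3: [-6]
Step 4: [-6, -6]
Step 5: [1]
Step 6: [1, 5]
Step 7: [1, -5]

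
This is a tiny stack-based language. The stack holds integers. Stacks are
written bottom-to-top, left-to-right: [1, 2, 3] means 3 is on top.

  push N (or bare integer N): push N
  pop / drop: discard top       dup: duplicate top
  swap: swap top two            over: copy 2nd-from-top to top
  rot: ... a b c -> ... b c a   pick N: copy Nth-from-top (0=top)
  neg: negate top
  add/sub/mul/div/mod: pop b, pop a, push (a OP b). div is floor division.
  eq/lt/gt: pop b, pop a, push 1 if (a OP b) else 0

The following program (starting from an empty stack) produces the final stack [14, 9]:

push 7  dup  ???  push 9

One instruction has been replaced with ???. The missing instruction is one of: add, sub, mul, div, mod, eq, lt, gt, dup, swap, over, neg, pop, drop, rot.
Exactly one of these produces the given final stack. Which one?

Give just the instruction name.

Stack before ???: [7, 7]
Stack after ???:  [14]
The instruction that transforms [7, 7] -> [14] is: add

Answer: add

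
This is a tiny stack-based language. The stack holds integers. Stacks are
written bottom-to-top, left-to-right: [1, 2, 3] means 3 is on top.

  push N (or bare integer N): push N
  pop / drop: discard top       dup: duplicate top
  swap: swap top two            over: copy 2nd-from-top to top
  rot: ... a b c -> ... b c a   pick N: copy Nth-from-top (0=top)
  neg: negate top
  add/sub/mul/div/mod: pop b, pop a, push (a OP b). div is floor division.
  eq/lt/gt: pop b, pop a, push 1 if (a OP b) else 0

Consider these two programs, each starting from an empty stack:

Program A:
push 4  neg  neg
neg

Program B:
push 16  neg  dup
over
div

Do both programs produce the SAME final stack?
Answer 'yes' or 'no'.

Answer: no

Derivation:
Program A trace:
  After 'push 4': [4]
  After 'neg': [-4]
  After 'neg': [4]
  After 'neg': [-4]
Program A final stack: [-4]

Program B trace:
  After 'push 16': [16]
  After 'neg': [-16]
  After 'dup': [-16, -16]
  After 'over': [-16, -16, -16]
  After 'div': [-16, 1]
Program B final stack: [-16, 1]
Same: no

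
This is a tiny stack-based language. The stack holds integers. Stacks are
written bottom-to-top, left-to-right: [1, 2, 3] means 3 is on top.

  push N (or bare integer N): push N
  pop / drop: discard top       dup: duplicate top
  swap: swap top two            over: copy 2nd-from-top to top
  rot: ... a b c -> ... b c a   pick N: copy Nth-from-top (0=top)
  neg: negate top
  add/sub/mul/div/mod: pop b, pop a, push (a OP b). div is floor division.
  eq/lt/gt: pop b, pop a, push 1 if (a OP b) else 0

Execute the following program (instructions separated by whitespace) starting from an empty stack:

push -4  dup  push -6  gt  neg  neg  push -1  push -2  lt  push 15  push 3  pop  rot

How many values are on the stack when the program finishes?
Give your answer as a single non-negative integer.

After 'push -4': stack = [-4] (depth 1)
After 'dup': stack = [-4, -4] (depth 2)
After 'push -6': stack = [-4, -4, -6] (depth 3)
After 'gt': stack = [-4, 1] (depth 2)
After 'neg': stack = [-4, -1] (depth 2)
After 'neg': stack = [-4, 1] (depth 2)
After 'push -1': stack = [-4, 1, -1] (depth 3)
After 'push -2': stack = [-4, 1, -1, -2] (depth 4)
After 'lt': stack = [-4, 1, 0] (depth 3)
After 'push 15': stack = [-4, 1, 0, 15] (depth 4)
After 'push 3': stack = [-4, 1, 0, 15, 3] (depth 5)
After 'pop': stack = [-4, 1, 0, 15] (depth 4)
After 'rot': stack = [-4, 0, 15, 1] (depth 4)

Answer: 4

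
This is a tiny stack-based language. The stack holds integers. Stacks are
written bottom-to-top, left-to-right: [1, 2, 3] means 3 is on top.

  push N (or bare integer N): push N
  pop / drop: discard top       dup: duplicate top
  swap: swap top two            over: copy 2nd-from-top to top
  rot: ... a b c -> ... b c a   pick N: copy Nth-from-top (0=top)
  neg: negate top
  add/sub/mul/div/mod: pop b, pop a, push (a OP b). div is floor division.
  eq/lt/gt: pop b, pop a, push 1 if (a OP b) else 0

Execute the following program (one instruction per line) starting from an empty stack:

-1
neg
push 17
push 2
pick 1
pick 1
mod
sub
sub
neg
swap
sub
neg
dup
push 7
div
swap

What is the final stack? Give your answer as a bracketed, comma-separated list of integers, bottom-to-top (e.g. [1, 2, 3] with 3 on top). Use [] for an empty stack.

After 'push -1': [-1]
After 'neg': [1]
After 'push 17': [1, 17]
After 'push 2': [1, 17, 2]
After 'pick 1': [1, 17, 2, 17]
After 'pick 1': [1, 17, 2, 17, 2]
After 'mod': [1, 17, 2, 1]
After 'sub': [1, 17, 1]
After 'sub': [1, 16]
After 'neg': [1, -16]
After 'swap': [-16, 1]
After 'sub': [-17]
After 'neg': [17]
After 'dup': [17, 17]
After 'push 7': [17, 17, 7]
After 'div': [17, 2]
After 'swap': [2, 17]

Answer: [2, 17]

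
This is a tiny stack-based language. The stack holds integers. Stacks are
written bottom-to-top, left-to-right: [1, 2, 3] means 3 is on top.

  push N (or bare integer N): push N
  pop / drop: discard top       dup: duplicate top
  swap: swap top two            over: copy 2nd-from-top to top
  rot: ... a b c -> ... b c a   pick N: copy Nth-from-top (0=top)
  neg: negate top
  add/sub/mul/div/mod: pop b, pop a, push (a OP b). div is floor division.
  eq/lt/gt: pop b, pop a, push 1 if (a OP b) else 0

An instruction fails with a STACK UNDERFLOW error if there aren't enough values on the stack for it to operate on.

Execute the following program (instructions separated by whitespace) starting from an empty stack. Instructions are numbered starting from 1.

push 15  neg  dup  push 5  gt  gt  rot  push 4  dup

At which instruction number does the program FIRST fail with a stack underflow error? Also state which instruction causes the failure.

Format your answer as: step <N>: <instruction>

Answer: step 7: rot

Derivation:
Step 1 ('push 15'): stack = [15], depth = 1
Step 2 ('neg'): stack = [-15], depth = 1
Step 3 ('dup'): stack = [-15, -15], depth = 2
Step 4 ('push 5'): stack = [-15, -15, 5], depth = 3
Step 5 ('gt'): stack = [-15, 0], depth = 2
Step 6 ('gt'): stack = [0], depth = 1
Step 7 ('rot'): needs 3 value(s) but depth is 1 — STACK UNDERFLOW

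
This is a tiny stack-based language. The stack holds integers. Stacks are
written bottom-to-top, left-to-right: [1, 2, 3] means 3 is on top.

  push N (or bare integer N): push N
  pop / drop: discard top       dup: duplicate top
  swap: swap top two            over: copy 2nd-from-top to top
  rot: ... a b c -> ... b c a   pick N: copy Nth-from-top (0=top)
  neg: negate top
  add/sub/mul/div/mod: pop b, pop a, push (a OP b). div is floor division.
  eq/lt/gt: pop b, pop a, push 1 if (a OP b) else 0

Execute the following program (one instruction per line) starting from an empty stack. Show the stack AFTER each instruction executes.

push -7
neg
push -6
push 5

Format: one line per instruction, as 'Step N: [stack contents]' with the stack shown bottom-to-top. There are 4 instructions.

Step 1: [-7]
Step 2: [7]
Step 3: [7, -6]
Step 4: [7, -6, 5]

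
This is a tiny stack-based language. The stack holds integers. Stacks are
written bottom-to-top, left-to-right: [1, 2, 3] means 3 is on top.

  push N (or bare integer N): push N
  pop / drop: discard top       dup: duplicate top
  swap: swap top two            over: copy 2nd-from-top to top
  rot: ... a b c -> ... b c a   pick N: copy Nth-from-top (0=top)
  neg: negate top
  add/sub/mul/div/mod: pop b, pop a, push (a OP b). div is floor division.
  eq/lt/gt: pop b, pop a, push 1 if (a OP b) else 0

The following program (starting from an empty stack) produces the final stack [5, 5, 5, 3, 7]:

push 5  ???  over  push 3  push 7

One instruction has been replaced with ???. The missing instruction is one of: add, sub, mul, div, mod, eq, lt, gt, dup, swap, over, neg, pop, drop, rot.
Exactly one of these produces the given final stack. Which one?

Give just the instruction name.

Stack before ???: [5]
Stack after ???:  [5, 5]
The instruction that transforms [5] -> [5, 5] is: dup

Answer: dup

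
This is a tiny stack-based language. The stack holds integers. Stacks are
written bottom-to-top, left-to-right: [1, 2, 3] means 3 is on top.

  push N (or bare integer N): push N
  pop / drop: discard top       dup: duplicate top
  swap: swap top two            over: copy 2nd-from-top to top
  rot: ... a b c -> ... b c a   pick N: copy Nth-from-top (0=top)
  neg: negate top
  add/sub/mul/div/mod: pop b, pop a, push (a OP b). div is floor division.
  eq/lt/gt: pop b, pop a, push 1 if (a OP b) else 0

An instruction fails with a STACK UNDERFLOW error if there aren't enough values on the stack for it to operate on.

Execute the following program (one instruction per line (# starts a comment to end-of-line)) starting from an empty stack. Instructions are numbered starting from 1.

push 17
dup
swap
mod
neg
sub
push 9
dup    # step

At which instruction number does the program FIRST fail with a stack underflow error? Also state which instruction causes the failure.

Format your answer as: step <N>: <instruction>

Step 1 ('push 17'): stack = [17], depth = 1
Step 2 ('dup'): stack = [17, 17], depth = 2
Step 3 ('swap'): stack = [17, 17], depth = 2
Step 4 ('mod'): stack = [0], depth = 1
Step 5 ('neg'): stack = [0], depth = 1
Step 6 ('sub'): needs 2 value(s) but depth is 1 — STACK UNDERFLOW

Answer: step 6: sub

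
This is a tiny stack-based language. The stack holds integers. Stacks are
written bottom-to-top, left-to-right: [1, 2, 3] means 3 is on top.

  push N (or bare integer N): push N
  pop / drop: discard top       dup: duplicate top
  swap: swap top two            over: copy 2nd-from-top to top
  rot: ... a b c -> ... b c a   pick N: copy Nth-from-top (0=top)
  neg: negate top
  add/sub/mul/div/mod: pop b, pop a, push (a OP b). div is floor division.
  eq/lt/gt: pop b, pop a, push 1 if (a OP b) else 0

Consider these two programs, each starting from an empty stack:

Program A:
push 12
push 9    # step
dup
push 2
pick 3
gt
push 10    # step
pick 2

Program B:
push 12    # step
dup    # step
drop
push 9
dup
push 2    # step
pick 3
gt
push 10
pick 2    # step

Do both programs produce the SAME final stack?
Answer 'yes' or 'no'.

Answer: yes

Derivation:
Program A trace:
  After 'push 12': [12]
  After 'push 9': [12, 9]
  After 'dup': [12, 9, 9]
  After 'push 2': [12, 9, 9, 2]
  After 'pick 3': [12, 9, 9, 2, 12]
  After 'gt': [12, 9, 9, 0]
  After 'push 10': [12, 9, 9, 0, 10]
  After 'pick 2': [12, 9, 9, 0, 10, 9]
Program A final stack: [12, 9, 9, 0, 10, 9]

Program B trace:
  After 'push 12': [12]
  After 'dup': [12, 12]
  After 'drop': [12]
  After 'push 9': [12, 9]
  After 'dup': [12, 9, 9]
  After 'push 2': [12, 9, 9, 2]
  After 'pick 3': [12, 9, 9, 2, 12]
  After 'gt': [12, 9, 9, 0]
  After 'push 10': [12, 9, 9, 0, 10]
  After 'pick 2': [12, 9, 9, 0, 10, 9]
Program B final stack: [12, 9, 9, 0, 10, 9]
Same: yes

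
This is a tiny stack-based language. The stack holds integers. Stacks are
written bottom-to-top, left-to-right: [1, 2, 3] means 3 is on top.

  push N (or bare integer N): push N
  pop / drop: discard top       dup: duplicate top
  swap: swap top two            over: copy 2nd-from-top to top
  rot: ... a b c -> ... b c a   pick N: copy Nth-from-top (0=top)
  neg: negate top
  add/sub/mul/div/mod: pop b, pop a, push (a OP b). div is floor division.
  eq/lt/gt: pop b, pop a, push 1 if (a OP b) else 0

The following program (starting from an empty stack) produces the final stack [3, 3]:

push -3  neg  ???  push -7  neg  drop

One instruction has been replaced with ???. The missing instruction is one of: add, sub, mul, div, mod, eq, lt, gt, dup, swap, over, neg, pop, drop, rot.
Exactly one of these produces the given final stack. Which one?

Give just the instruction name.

Answer: dup

Derivation:
Stack before ???: [3]
Stack after ???:  [3, 3]
The instruction that transforms [3] -> [3, 3] is: dup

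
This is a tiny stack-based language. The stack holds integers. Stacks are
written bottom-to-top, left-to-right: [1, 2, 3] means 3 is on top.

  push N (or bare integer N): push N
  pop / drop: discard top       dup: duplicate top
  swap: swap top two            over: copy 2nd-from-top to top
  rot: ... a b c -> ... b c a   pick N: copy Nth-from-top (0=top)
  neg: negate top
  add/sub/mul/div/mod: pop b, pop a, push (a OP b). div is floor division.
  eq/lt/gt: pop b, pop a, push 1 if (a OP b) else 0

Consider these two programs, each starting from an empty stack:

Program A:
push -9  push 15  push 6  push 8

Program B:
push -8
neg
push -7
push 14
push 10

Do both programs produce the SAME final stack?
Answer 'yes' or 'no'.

Program A trace:
  After 'push -9': [-9]
  After 'push 15': [-9, 15]
  After 'push 6': [-9, 15, 6]
  After 'push 8': [-9, 15, 6, 8]
Program A final stack: [-9, 15, 6, 8]

Program B trace:
  After 'push -8': [-8]
  After 'neg': [8]
  After 'push -7': [8, -7]
  After 'push 14': [8, -7, 14]
  After 'push 10': [8, -7, 14, 10]
Program B final stack: [8, -7, 14, 10]
Same: no

Answer: no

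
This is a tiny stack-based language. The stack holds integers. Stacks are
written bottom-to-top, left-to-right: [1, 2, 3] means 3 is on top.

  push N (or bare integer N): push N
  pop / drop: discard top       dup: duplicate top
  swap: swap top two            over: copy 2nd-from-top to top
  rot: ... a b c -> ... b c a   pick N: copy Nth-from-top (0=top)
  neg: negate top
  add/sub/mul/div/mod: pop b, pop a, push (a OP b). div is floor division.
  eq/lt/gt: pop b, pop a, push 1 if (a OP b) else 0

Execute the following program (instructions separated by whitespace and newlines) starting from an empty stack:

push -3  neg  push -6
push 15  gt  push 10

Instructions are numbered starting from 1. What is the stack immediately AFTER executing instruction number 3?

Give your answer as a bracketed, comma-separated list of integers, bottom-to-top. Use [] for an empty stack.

Answer: [3, -6]

Derivation:
Step 1 ('push -3'): [-3]
Step 2 ('neg'): [3]
Step 3 ('push -6'): [3, -6]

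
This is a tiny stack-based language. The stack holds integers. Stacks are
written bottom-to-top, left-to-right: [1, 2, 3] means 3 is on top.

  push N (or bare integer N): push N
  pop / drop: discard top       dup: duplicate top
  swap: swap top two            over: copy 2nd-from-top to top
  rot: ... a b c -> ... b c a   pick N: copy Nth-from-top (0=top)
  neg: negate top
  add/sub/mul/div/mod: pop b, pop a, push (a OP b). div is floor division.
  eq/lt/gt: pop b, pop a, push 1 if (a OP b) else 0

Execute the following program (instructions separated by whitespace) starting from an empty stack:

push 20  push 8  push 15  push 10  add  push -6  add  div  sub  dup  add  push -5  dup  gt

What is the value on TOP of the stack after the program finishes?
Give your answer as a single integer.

Answer: 0

Derivation:
After 'push 20': [20]
After 'push 8': [20, 8]
After 'push 15': [20, 8, 15]
After 'push 10': [20, 8, 15, 10]
After 'add': [20, 8, 25]
After 'push -6': [20, 8, 25, -6]
After 'add': [20, 8, 19]
After 'div': [20, 0]
After 'sub': [20]
After 'dup': [20, 20]
After 'add': [40]
After 'push -5': [40, -5]
After 'dup': [40, -5, -5]
After 'gt': [40, 0]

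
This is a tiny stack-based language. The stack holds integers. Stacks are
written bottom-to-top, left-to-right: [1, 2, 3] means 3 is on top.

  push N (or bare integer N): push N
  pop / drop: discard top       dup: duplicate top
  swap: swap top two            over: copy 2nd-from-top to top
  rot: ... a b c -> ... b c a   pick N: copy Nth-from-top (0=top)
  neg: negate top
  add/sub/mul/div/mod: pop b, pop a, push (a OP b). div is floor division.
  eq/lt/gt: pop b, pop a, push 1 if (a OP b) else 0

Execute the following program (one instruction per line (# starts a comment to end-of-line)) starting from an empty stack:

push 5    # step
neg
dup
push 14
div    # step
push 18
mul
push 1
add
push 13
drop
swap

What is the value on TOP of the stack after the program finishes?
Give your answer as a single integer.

After 'push 5': [5]
After 'neg': [-5]
After 'dup': [-5, -5]
After 'push 14': [-5, -5, 14]
After 'div': [-5, -1]
After 'push 18': [-5, -1, 18]
After 'mul': [-5, -18]
After 'push 1': [-5, -18, 1]
After 'add': [-5, -17]
After 'push 13': [-5, -17, 13]
After 'drop': [-5, -17]
After 'swap': [-17, -5]

Answer: -5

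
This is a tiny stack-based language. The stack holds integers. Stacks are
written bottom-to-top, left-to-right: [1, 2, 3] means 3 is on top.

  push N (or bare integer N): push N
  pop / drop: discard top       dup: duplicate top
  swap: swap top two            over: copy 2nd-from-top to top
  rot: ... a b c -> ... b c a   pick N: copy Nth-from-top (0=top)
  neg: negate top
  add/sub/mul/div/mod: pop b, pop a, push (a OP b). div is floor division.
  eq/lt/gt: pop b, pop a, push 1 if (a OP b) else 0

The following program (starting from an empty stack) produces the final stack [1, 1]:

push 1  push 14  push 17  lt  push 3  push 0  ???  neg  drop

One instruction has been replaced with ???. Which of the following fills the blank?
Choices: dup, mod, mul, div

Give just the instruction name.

Answer: mul

Derivation:
Stack before ???: [1, 1, 3, 0]
Stack after ???:  [1, 1, 0]
Checking each choice:
  dup: produces [1, 1, 3, 0]
  mod: modulo by zero
  mul: MATCH
  div: division by zero


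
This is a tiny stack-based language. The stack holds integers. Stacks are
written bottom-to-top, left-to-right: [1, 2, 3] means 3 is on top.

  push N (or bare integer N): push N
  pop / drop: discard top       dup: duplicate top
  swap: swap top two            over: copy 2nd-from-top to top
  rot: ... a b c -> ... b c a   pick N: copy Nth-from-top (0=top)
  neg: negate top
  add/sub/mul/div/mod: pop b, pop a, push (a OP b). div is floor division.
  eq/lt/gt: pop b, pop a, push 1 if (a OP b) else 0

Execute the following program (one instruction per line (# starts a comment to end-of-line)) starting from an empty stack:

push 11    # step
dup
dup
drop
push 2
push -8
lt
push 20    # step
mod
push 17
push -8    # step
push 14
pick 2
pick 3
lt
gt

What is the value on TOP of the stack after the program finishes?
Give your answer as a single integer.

Answer: 1

Derivation:
After 'push 11': [11]
After 'dup': [11, 11]
After 'dup': [11, 11, 11]
After 'drop': [11, 11]
After 'push 2': [11, 11, 2]
After 'push -8': [11, 11, 2, -8]
After 'lt': [11, 11, 0]
After 'push 20': [11, 11, 0, 20]
After 'mod': [11, 11, 0]
After 'push 17': [11, 11, 0, 17]
After 'push -8': [11, 11, 0, 17, -8]
After 'push 14': [11, 11, 0, 17, -8, 14]
After 'pick 2': [11, 11, 0, 17, -8, 14, 17]
After 'pick 3': [11, 11, 0, 17, -8, 14, 17, 17]
After 'lt': [11, 11, 0, 17, -8, 14, 0]
After 'gt': [11, 11, 0, 17, -8, 1]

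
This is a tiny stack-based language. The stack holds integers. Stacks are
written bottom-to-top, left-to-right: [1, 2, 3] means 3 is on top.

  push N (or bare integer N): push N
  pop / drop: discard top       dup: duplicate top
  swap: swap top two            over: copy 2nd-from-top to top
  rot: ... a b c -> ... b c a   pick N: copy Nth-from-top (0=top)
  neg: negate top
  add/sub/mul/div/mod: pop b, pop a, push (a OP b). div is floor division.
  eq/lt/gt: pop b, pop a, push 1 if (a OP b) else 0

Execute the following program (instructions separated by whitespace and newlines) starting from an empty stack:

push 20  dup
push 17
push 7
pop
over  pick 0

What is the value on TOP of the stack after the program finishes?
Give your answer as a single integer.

Answer: 20

Derivation:
After 'push 20': [20]
After 'dup': [20, 20]
After 'push 17': [20, 20, 17]
After 'push 7': [20, 20, 17, 7]
After 'pop': [20, 20, 17]
After 'over': [20, 20, 17, 20]
After 'pick 0': [20, 20, 17, 20, 20]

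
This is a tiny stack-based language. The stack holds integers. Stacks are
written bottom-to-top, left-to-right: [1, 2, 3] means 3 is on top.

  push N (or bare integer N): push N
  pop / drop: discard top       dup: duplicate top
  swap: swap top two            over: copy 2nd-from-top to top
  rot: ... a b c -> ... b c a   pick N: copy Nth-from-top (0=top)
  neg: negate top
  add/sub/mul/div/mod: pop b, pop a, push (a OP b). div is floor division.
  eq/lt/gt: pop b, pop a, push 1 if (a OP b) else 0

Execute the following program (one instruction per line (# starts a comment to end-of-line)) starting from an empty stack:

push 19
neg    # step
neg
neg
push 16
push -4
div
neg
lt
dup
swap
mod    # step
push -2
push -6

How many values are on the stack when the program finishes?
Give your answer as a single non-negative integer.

After 'push 19': stack = [19] (depth 1)
After 'neg': stack = [-19] (depth 1)
After 'neg': stack = [19] (depth 1)
After 'neg': stack = [-19] (depth 1)
After 'push 16': stack = [-19, 16] (depth 2)
After 'push -4': stack = [-19, 16, -4] (depth 3)
After 'div': stack = [-19, -4] (depth 2)
After 'neg': stack = [-19, 4] (depth 2)
After 'lt': stack = [1] (depth 1)
After 'dup': stack = [1, 1] (depth 2)
After 'swap': stack = [1, 1] (depth 2)
After 'mod': stack = [0] (depth 1)
After 'push -2': stack = [0, -2] (depth 2)
After 'push -6': stack = [0, -2, -6] (depth 3)

Answer: 3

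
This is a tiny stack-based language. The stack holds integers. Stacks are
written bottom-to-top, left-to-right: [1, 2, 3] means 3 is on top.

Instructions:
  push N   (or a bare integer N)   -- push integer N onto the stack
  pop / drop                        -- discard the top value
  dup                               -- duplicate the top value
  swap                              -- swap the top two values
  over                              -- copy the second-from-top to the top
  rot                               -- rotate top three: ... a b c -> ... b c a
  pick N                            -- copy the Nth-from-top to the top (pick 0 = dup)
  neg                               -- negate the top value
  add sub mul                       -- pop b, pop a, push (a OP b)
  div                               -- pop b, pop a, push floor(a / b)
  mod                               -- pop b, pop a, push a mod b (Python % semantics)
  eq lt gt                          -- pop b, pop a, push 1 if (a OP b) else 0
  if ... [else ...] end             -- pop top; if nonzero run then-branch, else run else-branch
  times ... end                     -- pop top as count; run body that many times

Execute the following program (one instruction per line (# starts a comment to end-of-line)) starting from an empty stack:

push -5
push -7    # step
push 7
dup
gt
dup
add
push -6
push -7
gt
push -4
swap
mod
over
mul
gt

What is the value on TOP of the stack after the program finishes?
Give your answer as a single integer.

After 'push -5': [-5]
After 'push -7': [-5, -7]
After 'push 7': [-5, -7, 7]
After 'dup': [-5, -7, 7, 7]
After 'gt': [-5, -7, 0]
After 'dup': [-5, -7, 0, 0]
After 'add': [-5, -7, 0]
After 'push -6': [-5, -7, 0, -6]
After 'push -7': [-5, -7, 0, -6, -7]
After 'gt': [-5, -7, 0, 1]
After 'push -4': [-5, -7, 0, 1, -4]
After 'swap': [-5, -7, 0, -4, 1]
After 'mod': [-5, -7, 0, 0]
After 'over': [-5, -7, 0, 0, 0]
After 'mul': [-5, -7, 0, 0]
After 'gt': [-5, -7, 0]

Answer: 0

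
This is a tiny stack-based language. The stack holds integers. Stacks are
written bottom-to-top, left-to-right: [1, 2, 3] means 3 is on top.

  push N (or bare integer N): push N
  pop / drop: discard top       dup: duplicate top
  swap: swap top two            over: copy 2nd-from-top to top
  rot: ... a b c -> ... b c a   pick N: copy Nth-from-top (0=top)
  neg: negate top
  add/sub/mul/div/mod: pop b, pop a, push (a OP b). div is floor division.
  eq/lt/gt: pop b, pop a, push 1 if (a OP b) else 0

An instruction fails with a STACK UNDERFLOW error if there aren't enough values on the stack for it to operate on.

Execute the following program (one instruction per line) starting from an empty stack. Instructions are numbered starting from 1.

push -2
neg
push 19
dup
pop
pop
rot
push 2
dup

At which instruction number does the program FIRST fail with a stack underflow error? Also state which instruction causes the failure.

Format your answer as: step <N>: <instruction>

Answer: step 7: rot

Derivation:
Step 1 ('push -2'): stack = [-2], depth = 1
Step 2 ('neg'): stack = [2], depth = 1
Step 3 ('push 19'): stack = [2, 19], depth = 2
Step 4 ('dup'): stack = [2, 19, 19], depth = 3
Step 5 ('pop'): stack = [2, 19], depth = 2
Step 6 ('pop'): stack = [2], depth = 1
Step 7 ('rot'): needs 3 value(s) but depth is 1 — STACK UNDERFLOW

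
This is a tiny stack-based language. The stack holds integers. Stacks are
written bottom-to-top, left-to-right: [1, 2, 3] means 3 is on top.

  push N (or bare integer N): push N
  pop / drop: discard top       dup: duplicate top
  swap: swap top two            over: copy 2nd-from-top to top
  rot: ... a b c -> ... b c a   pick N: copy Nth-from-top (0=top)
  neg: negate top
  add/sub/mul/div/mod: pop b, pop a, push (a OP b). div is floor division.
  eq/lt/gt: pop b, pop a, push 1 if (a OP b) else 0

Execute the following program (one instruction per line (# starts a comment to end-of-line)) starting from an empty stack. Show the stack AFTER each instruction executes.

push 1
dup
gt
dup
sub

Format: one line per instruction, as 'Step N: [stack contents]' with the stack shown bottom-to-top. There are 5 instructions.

Step 1: [1]
Step 2: [1, 1]
Step 3: [0]
Step 4: [0, 0]
Step 5: [0]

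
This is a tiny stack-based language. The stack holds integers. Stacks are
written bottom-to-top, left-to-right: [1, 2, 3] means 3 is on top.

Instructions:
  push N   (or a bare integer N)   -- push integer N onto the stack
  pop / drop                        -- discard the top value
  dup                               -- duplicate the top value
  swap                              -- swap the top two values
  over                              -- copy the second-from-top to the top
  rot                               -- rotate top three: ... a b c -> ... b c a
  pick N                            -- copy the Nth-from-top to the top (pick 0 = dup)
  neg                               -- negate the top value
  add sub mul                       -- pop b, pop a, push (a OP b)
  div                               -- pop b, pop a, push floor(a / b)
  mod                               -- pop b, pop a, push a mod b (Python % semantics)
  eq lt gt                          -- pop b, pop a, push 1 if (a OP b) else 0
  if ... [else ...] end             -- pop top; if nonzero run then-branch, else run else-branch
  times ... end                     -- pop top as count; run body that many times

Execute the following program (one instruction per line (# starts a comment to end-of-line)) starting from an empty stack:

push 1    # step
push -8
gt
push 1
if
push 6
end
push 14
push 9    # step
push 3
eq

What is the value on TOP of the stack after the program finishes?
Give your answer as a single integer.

Answer: 0

Derivation:
After 'push 1': [1]
After 'push -8': [1, -8]
After 'gt': [1]
After 'push 1': [1, 1]
After 'if': [1]
After 'push 6': [1, 6]
After 'push 14': [1, 6, 14]
After 'push 9': [1, 6, 14, 9]
After 'push 3': [1, 6, 14, 9, 3]
After 'eq': [1, 6, 14, 0]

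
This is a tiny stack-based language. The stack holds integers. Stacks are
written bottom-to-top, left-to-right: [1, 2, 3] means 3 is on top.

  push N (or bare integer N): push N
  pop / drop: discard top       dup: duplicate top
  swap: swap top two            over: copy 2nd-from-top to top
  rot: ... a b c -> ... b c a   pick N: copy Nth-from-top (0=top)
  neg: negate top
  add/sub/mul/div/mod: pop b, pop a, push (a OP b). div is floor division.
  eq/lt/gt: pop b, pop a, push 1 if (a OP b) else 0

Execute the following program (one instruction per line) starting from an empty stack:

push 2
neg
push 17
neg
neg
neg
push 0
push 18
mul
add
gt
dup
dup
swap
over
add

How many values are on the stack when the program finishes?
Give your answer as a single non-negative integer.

After 'push 2': stack = [2] (depth 1)
After 'neg': stack = [-2] (depth 1)
After 'push 17': stack = [-2, 17] (depth 2)
After 'neg': stack = [-2, -17] (depth 2)
After 'neg': stack = [-2, 17] (depth 2)
After 'neg': stack = [-2, -17] (depth 2)
After 'push 0': stack = [-2, -17, 0] (depth 3)
After 'push 18': stack = [-2, -17, 0, 18] (depth 4)
After 'mul': stack = [-2, -17, 0] (depth 3)
After 'add': stack = [-2, -17] (depth 2)
After 'gt': stack = [1] (depth 1)
After 'dup': stack = [1, 1] (depth 2)
After 'dup': stack = [1, 1, 1] (depth 3)
After 'swap': stack = [1, 1, 1] (depth 3)
After 'over': stack = [1, 1, 1, 1] (depth 4)
After 'add': stack = [1, 1, 2] (depth 3)

Answer: 3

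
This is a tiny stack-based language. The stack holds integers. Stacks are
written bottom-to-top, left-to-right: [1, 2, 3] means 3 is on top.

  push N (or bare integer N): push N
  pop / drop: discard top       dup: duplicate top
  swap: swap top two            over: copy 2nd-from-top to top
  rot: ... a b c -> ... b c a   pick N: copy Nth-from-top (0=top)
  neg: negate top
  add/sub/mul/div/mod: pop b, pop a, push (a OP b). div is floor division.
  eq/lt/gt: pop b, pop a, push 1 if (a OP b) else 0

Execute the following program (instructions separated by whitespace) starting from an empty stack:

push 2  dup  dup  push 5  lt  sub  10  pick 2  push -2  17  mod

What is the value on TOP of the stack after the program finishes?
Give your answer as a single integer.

Answer: 15

Derivation:
After 'push 2': [2]
After 'dup': [2, 2]
After 'dup': [2, 2, 2]
After 'push 5': [2, 2, 2, 5]
After 'lt': [2, 2, 1]
After 'sub': [2, 1]
After 'push 10': [2, 1, 10]
After 'pick 2': [2, 1, 10, 2]
After 'push -2': [2, 1, 10, 2, -2]
After 'push 17': [2, 1, 10, 2, -2, 17]
After 'mod': [2, 1, 10, 2, 15]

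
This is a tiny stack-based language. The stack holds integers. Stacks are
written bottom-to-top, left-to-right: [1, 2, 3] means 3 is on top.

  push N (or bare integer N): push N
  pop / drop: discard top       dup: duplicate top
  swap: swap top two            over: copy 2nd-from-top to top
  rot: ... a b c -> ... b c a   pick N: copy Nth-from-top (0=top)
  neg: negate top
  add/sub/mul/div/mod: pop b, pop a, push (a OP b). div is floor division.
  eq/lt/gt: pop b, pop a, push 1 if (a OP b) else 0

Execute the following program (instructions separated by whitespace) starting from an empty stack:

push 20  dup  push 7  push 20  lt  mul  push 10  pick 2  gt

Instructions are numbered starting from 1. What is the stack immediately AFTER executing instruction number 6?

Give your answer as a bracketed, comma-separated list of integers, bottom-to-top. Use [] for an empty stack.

Step 1 ('push 20'): [20]
Step 2 ('dup'): [20, 20]
Step 3 ('push 7'): [20, 20, 7]
Step 4 ('push 20'): [20, 20, 7, 20]
Step 5 ('lt'): [20, 20, 1]
Step 6 ('mul'): [20, 20]

Answer: [20, 20]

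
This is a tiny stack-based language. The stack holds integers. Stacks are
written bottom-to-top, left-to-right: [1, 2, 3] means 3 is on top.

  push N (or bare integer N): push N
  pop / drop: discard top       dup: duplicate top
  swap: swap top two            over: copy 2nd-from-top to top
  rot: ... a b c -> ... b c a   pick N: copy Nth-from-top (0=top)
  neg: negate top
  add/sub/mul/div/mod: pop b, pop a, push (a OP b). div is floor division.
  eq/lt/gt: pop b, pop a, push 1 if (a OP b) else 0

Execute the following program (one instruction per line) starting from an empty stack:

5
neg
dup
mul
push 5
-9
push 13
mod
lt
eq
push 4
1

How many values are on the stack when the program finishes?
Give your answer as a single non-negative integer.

After 'push 5': stack = [5] (depth 1)
After 'neg': stack = [-5] (depth 1)
After 'dup': stack = [-5, -5] (depth 2)
After 'mul': stack = [25] (depth 1)
After 'push 5': stack = [25, 5] (depth 2)
After 'push -9': stack = [25, 5, -9] (depth 3)
After 'push 13': stack = [25, 5, -9, 13] (depth 4)
After 'mod': stack = [25, 5, 4] (depth 3)
After 'lt': stack = [25, 0] (depth 2)
After 'eq': stack = [0] (depth 1)
After 'push 4': stack = [0, 4] (depth 2)
After 'push 1': stack = [0, 4, 1] (depth 3)

Answer: 3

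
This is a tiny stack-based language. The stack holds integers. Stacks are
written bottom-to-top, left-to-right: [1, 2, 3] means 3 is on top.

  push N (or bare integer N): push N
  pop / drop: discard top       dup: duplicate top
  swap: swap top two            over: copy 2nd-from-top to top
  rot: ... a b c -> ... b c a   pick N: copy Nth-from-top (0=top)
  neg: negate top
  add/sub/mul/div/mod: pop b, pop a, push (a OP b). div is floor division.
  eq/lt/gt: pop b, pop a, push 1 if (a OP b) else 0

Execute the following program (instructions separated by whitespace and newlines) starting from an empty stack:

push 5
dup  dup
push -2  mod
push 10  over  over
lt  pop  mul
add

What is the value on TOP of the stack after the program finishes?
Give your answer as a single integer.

After 'push 5': [5]
After 'dup': [5, 5]
After 'dup': [5, 5, 5]
After 'push -2': [5, 5, 5, -2]
After 'mod': [5, 5, -1]
After 'push 10': [5, 5, -1, 10]
After 'over': [5, 5, -1, 10, -1]
After 'over': [5, 5, -1, 10, -1, 10]
After 'lt': [5, 5, -1, 10, 1]
After 'pop': [5, 5, -1, 10]
After 'mul': [5, 5, -10]
After 'add': [5, -5]

Answer: -5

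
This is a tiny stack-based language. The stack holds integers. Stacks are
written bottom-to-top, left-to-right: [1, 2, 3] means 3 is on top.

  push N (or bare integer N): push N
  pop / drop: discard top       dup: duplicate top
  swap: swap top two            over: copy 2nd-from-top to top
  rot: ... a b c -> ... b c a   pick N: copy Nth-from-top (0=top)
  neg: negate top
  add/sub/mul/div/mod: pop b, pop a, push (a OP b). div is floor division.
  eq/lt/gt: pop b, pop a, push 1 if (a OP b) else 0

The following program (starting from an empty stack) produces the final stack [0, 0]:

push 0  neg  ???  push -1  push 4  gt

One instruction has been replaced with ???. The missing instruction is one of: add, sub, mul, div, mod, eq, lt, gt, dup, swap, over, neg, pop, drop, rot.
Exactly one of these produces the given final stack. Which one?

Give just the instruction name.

Answer: neg

Derivation:
Stack before ???: [0]
Stack after ???:  [0]
The instruction that transforms [0] -> [0] is: neg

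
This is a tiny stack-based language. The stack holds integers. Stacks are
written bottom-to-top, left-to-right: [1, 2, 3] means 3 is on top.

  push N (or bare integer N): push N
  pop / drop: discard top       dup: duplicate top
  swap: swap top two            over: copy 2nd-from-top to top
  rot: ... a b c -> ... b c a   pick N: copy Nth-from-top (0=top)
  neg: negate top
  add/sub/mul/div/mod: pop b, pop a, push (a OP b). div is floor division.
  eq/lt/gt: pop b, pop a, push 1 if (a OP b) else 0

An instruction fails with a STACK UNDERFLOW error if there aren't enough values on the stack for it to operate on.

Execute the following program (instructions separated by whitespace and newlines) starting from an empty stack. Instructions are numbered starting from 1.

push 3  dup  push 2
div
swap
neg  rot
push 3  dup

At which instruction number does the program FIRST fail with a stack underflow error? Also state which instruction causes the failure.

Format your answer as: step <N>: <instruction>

Answer: step 7: rot

Derivation:
Step 1 ('push 3'): stack = [3], depth = 1
Step 2 ('dup'): stack = [3, 3], depth = 2
Step 3 ('push 2'): stack = [3, 3, 2], depth = 3
Step 4 ('div'): stack = [3, 1], depth = 2
Step 5 ('swap'): stack = [1, 3], depth = 2
Step 6 ('neg'): stack = [1, -3], depth = 2
Step 7 ('rot'): needs 3 value(s) but depth is 2 — STACK UNDERFLOW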